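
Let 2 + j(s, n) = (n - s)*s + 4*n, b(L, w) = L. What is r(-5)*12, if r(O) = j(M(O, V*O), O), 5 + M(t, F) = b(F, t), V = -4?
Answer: -3864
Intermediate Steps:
M(t, F) = -5 + F
j(s, n) = -2 + 4*n + s*(n - s) (j(s, n) = -2 + ((n - s)*s + 4*n) = -2 + (s*(n - s) + 4*n) = -2 + (4*n + s*(n - s)) = -2 + 4*n + s*(n - s))
r(O) = -2 - (-5 - 4*O)**2 + 4*O + O*(-5 - 4*O)
r(-5)*12 = (-27 - 41*(-5) - 20*(-5)**2)*12 = (-27 + 205 - 20*25)*12 = (-27 + 205 - 500)*12 = -322*12 = -3864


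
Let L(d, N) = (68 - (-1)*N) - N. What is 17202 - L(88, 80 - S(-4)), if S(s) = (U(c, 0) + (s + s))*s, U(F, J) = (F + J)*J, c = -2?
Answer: 17134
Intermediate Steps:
U(F, J) = J*(F + J)
S(s) = 2*s² (S(s) = (0*(-2 + 0) + (s + s))*s = (0*(-2) + 2*s)*s = (0 + 2*s)*s = (2*s)*s = 2*s²)
L(d, N) = 68 (L(d, N) = (68 + N) - N = 68)
17202 - L(88, 80 - S(-4)) = 17202 - 1*68 = 17202 - 68 = 17134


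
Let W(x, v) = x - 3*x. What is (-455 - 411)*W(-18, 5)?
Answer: -31176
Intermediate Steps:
W(x, v) = -2*x
(-455 - 411)*W(-18, 5) = (-455 - 411)*(-2*(-18)) = -866*36 = -31176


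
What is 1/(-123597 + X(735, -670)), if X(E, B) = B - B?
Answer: -1/123597 ≈ -8.0908e-6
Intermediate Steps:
X(E, B) = 0
1/(-123597 + X(735, -670)) = 1/(-123597 + 0) = 1/(-123597) = -1/123597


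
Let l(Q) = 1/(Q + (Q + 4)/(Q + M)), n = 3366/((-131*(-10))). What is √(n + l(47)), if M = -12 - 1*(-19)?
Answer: 3*√91963528115/565265 ≈ 1.6094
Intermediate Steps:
M = 7 (M = -12 + 19 = 7)
n = 1683/655 (n = 3366/1310 = 3366*(1/1310) = 1683/655 ≈ 2.5695)
l(Q) = 1/(Q + (4 + Q)/(7 + Q)) (l(Q) = 1/(Q + (Q + 4)/(Q + 7)) = 1/(Q + (4 + Q)/(7 + Q)))
√(n + l(47)) = √(1683/655 + (7 + 47)/(4 + 47² + 8*47)) = √(1683/655 + 54/(4 + 2209 + 376)) = √(1683/655 + 54/2589) = √(1683/655 + (1/2589)*54) = √(1683/655 + 18/863) = √(1464219/565265) = 3*√91963528115/565265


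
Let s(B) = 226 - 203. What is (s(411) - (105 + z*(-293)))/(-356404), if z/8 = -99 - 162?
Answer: 305933/178202 ≈ 1.7168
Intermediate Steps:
s(B) = 23
z = -2088 (z = 8*(-99 - 162) = 8*(-261) = -2088)
(s(411) - (105 + z*(-293)))/(-356404) = (23 - (105 - 2088*(-293)))/(-356404) = (23 - (105 + 611784))*(-1/356404) = (23 - 1*611889)*(-1/356404) = (23 - 611889)*(-1/356404) = -611866*(-1/356404) = 305933/178202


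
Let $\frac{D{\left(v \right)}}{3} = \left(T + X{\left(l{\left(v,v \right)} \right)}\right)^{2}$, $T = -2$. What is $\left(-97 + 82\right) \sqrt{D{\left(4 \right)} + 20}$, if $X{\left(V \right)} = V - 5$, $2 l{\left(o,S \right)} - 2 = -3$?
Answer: $- \frac{15 \sqrt{755}}{2} \approx -206.08$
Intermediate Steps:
$l{\left(o,S \right)} = - \frac{1}{2}$ ($l{\left(o,S \right)} = 1 + \frac{1}{2} \left(-3\right) = 1 - \frac{3}{2} = - \frac{1}{2}$)
$X{\left(V \right)} = -5 + V$
$D{\left(v \right)} = \frac{675}{4}$ ($D{\left(v \right)} = 3 \left(-2 - \frac{11}{2}\right)^{2} = 3 \left(- \frac{15}{2}\right)^{2} = 3 \cdot \frac{225}{4} = \frac{675}{4}$)
$\left(-97 + 82\right) \sqrt{D{\left(4 \right)} + 20} = \left(-97 + 82\right) \sqrt{\frac{675}{4} + 20} = - 15 \sqrt{\frac{755}{4}} = - 15 \frac{\sqrt{755}}{2} = - \frac{15 \sqrt{755}}{2}$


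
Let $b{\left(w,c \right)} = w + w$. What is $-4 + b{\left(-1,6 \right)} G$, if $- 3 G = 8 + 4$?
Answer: $4$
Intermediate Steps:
$b{\left(w,c \right)} = 2 w$
$G = -4$ ($G = - \frac{8 + 4}{3} = \left(- \frac{1}{3}\right) 12 = -4$)
$-4 + b{\left(-1,6 \right)} G = -4 + 2 \left(-1\right) \left(-4\right) = -4 - -8 = -4 + 8 = 4$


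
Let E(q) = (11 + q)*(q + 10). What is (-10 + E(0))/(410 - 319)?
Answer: 100/91 ≈ 1.0989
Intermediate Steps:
E(q) = (10 + q)*(11 + q) (E(q) = (11 + q)*(10 + q) = (10 + q)*(11 + q))
(-10 + E(0))/(410 - 319) = (-10 + (110 + 0² + 21*0))/(410 - 319) = (-10 + (110 + 0 + 0))/91 = (-10 + 110)*(1/91) = 100*(1/91) = 100/91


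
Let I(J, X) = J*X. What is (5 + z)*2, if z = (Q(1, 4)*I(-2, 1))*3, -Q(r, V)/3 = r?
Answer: 46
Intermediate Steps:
Q(r, V) = -3*r
z = 18 (z = ((-3*1)*(-2*1))*3 = -3*(-2)*3 = 6*3 = 18)
(5 + z)*2 = (5 + 18)*2 = 23*2 = 46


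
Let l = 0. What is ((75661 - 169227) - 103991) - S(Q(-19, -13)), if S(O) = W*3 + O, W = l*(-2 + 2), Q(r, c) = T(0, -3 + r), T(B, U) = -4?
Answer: -197553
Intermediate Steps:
Q(r, c) = -4
W = 0 (W = 0*(-2 + 2) = 0*0 = 0)
S(O) = O (S(O) = 0*3 + O = 0 + O = O)
((75661 - 169227) - 103991) - S(Q(-19, -13)) = ((75661 - 169227) - 103991) - 1*(-4) = (-93566 - 103991) + 4 = -197557 + 4 = -197553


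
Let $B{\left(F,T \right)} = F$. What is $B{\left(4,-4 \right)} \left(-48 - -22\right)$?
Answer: $-104$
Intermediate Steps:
$B{\left(4,-4 \right)} \left(-48 - -22\right) = 4 \left(-48 - -22\right) = 4 \left(-48 + 22\right) = 4 \left(-26\right) = -104$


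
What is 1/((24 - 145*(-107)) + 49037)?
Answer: 1/64576 ≈ 1.5486e-5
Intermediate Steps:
1/((24 - 145*(-107)) + 49037) = 1/((24 + 15515) + 49037) = 1/(15539 + 49037) = 1/64576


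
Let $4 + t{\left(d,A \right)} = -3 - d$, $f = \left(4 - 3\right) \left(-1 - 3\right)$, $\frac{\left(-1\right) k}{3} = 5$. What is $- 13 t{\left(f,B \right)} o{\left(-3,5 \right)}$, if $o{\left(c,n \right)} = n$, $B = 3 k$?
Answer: $195$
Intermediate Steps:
$k = -15$ ($k = \left(-3\right) 5 = -15$)
$B = -45$ ($B = 3 \left(-15\right) = -45$)
$f = -4$ ($f = 1 \left(-4\right) = -4$)
$t{\left(d,A \right)} = -7 - d$ ($t{\left(d,A \right)} = -4 - \left(3 + d\right) = -7 - d$)
$- 13 t{\left(f,B \right)} o{\left(-3,5 \right)} = - 13 \left(-7 - -4\right) 5 = - 13 \left(-7 + 4\right) 5 = \left(-13\right) \left(-3\right) 5 = 39 \cdot 5 = 195$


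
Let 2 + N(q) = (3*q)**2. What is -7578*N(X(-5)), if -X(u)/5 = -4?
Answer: -27265644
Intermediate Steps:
X(u) = 20 (X(u) = -5*(-4) = 20)
N(q) = -2 + 9*q**2 (N(q) = -2 + (3*q)**2 = -2 + 9*q**2)
-7578*N(X(-5)) = -7578*(-2 + 9*20**2) = -7578*(-2 + 9*400) = -7578*(-2 + 3600) = -7578*3598 = -27265644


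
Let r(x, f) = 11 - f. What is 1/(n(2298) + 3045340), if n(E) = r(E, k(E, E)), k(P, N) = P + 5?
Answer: 1/3043048 ≈ 3.2862e-7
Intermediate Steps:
k(P, N) = 5 + P
n(E) = 6 - E (n(E) = 11 - (5 + E) = 11 + (-5 - E) = 6 - E)
1/(n(2298) + 3045340) = 1/((6 - 1*2298) + 3045340) = 1/((6 - 2298) + 3045340) = 1/(-2292 + 3045340) = 1/3043048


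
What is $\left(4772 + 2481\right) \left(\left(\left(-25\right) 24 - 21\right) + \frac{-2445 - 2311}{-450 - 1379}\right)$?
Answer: $- \frac{8203527409}{1829} \approx -4.4853 \cdot 10^{6}$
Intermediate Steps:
$\left(4772 + 2481\right) \left(\left(\left(-25\right) 24 - 21\right) + \frac{-2445 - 2311}{-450 - 1379}\right) = 7253 \left(\left(-600 - 21\right) - \frac{4756}{-1829}\right) = 7253 \left(-621 - - \frac{4756}{1829}\right) = 7253 \left(-621 + \frac{4756}{1829}\right) = 7253 \left(- \frac{1131053}{1829}\right) = - \frac{8203527409}{1829}$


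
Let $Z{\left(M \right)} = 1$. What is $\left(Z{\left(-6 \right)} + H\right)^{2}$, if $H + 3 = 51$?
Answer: $2401$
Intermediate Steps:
$H = 48$ ($H = -3 + 51 = 48$)
$\left(Z{\left(-6 \right)} + H\right)^{2} = \left(1 + 48\right)^{2} = 49^{2} = 2401$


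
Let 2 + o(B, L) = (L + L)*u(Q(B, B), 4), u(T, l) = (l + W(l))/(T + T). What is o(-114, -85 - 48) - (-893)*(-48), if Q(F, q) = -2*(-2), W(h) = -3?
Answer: -171597/4 ≈ -42899.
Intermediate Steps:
Q(F, q) = 4
u(T, l) = (-3 + l)/(2*T) (u(T, l) = (l - 3)/(T + T) = (-3 + l)/((2*T)) = (-3 + l)*(1/(2*T)) = (-3 + l)/(2*T))
o(B, L) = -2 + L/4 (o(B, L) = -2 + (L + L)*((½)*(-3 + 4)/4) = -2 + (2*L)*((½)*(¼)*1) = -2 + (2*L)*(⅛) = -2 + L/4)
o(-114, -85 - 48) - (-893)*(-48) = (-2 + (-85 - 48)/4) - (-893)*(-48) = (-2 + (¼)*(-133)) - 1*42864 = (-2 - 133/4) - 42864 = -141/4 - 42864 = -171597/4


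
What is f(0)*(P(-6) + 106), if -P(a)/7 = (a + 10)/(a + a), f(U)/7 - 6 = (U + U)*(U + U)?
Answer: 4550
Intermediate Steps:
f(U) = 42 + 28*U**2 (f(U) = 42 + 7*((U + U)*(U + U)) = 42 + 7*((2*U)*(2*U)) = 42 + 7*(4*U**2) = 42 + 28*U**2)
P(a) = -7*(10 + a)/(2*a) (P(a) = -7*(a + 10)/(a + a) = -7*(10 + a)/(2*a))
f(0)*(P(-6) + 106) = (42 + 28*0**2)*((-7/2 - 35/(-6)) + 106) = (42 + 28*0)*((-7/2 - 35*(-1/6)) + 106) = (42 + 0)*((-7/2 + 35/6) + 106) = 42*(7/3 + 106) = 42*(325/3) = 4550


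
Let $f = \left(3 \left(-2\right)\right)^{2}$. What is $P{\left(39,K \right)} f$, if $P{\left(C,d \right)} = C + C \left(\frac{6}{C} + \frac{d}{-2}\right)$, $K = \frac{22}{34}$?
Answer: $\frac{19818}{17} \approx 1165.8$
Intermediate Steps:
$K = \frac{11}{17}$ ($K = 22 \cdot \frac{1}{34} = \frac{11}{17} \approx 0.64706$)
$P{\left(C,d \right)} = C + C \left(\frac{6}{C} - \frac{d}{2}\right)$ ($P{\left(C,d \right)} = C + C \left(\frac{6}{C} + d \left(- \frac{1}{2}\right)\right) = C + C \left(\frac{6}{C} - \frac{d}{2}\right)$)
$f = 36$ ($f = \left(-6\right)^{2} = 36$)
$P{\left(39,K \right)} f = \left(6 + 39 - \frac{39}{2} \cdot \frac{11}{17}\right) 36 = \left(6 + 39 - \frac{429}{34}\right) 36 = \frac{1101}{34} \cdot 36 = \frac{19818}{17}$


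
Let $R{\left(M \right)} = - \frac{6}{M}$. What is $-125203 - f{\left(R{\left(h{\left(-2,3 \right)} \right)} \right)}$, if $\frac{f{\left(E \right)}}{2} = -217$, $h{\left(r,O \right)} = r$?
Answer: $-124769$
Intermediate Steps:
$f{\left(E \right)} = -434$ ($f{\left(E \right)} = 2 \left(-217\right) = -434$)
$-125203 - f{\left(R{\left(h{\left(-2,3 \right)} \right)} \right)} = -125203 - -434 = -125203 + 434 = -124769$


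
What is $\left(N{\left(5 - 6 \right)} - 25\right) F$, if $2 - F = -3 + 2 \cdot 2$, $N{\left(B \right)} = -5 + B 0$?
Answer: $-30$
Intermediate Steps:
$N{\left(B \right)} = -5$ ($N{\left(B \right)} = -5 + 0 = -5$)
$F = 1$ ($F = 2 - \left(-3 + 2 \cdot 2\right) = 2 - \left(-3 + 4\right) = 2 - 1 = 1$)
$\left(N{\left(5 - 6 \right)} - 25\right) F = \left(-5 - 25\right) 1 = \left(-30\right) 1 = -30$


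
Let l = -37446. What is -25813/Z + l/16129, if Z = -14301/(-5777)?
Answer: -2405719430675/230660829 ≈ -10430.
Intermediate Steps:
Z = 14301/5777 (Z = -14301*(-1/5777) = 14301/5777 ≈ 2.4755)
-25813/Z + l/16129 = -25813/14301/5777 - 37446/16129 = -25813*5777/14301 - 37446*1/16129 = -149121701/14301 - 37446/16129 = -2405719430675/230660829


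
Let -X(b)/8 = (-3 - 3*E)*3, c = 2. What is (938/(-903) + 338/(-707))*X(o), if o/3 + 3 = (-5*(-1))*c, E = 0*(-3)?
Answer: -3320160/30401 ≈ -109.21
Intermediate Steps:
E = 0
o = 21 (o = -9 + 3*(-5*(-1)*2) = -9 + 3*(5*2) = -9 + 3*10 = -9 + 30 = 21)
X(b) = 72 (X(b) = -8*(-3 - 3*0)*3 = -8*(-3 + 0)*3 = -(-24)*3 = -8*(-9) = 72)
(938/(-903) + 338/(-707))*X(o) = (938/(-903) + 338/(-707))*72 = (938*(-1/903) + 338*(-1/707))*72 = (-134/129 - 338/707)*72 = -138340/91203*72 = -3320160/30401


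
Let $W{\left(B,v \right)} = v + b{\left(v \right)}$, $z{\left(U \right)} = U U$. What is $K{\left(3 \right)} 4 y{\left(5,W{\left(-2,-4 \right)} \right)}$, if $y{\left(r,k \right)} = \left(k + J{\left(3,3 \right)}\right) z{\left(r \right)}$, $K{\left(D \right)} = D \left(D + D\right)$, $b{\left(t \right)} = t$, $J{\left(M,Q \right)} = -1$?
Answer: $-16200$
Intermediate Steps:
$z{\left(U \right)} = U^{2}$
$W{\left(B,v \right)} = 2 v$ ($W{\left(B,v \right)} = v + v = 2 v$)
$K{\left(D \right)} = 2 D^{2}$ ($K{\left(D \right)} = D 2 D = 2 D^{2}$)
$y{\left(r,k \right)} = r^{2} \left(-1 + k\right)$ ($y{\left(r,k \right)} = \left(k - 1\right) r^{2} = \left(-1 + k\right) r^{2} = r^{2} \left(-1 + k\right)$)
$K{\left(3 \right)} 4 y{\left(5,W{\left(-2,-4 \right)} \right)} = 2 \cdot 3^{2} \cdot 4 \cdot 5^{2} \left(-1 + 2 \left(-4\right)\right) = 2 \cdot 9 \cdot 4 \cdot 25 \left(-1 - 8\right) = 18 \cdot 4 \cdot 25 \left(-9\right) = 72 \left(-225\right) = -16200$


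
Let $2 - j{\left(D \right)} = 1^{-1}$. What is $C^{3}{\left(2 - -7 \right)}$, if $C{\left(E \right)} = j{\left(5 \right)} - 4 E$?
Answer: $-42875$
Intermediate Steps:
$j{\left(D \right)} = 1$ ($j{\left(D \right)} = 2 - 1^{-1} = 2 - 1 = 1$)
$C{\left(E \right)} = 1 - 4 E$
$C^{3}{\left(2 - -7 \right)} = \left(1 - 4 \left(2 - -7\right)\right)^{3} = \left(1 - 4 \left(2 + 7\right)\right)^{3} = \left(1 - 36\right)^{3} = \left(-35\right)^{3} = -42875$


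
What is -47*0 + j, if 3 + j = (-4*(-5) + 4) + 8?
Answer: 29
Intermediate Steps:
j = 29 (j = -3 + ((-4*(-5) + 4) + 8) = -3 + ((20 + 4) + 8) = -3 + (24 + 8) = -3 + 32 = 29)
-47*0 + j = -47*0 + 29 = 0 + 29 = 29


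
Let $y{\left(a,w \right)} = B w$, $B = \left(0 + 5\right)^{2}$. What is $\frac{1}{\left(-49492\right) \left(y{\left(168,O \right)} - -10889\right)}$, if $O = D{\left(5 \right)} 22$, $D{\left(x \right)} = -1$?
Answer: $- \frac{1}{511697788} \approx -1.9543 \cdot 10^{-9}$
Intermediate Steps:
$B = 25$ ($B = 5^{2} = 25$)
$O = -22$ ($O = \left(-1\right) 22 = -22$)
$y{\left(a,w \right)} = 25 w$
$\frac{1}{\left(-49492\right) \left(y{\left(168,O \right)} - -10889\right)} = \frac{1}{\left(-49492\right) \left(25 \left(-22\right) - -10889\right)} = - \frac{1}{49492 \left(-550 + 10889\right)} = - \frac{1}{49492 \cdot 10339} = \left(- \frac{1}{49492}\right) \frac{1}{10339} = - \frac{1}{511697788}$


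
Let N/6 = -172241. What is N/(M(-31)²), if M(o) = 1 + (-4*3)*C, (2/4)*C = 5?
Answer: -1033446/14161 ≈ -72.978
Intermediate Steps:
C = 10 (C = 2*5 = 10)
M(o) = -119 (M(o) = 1 - 4*3*10 = 1 - 12*10 = 1 - 120 = -119)
N = -1033446 (N = 6*(-172241) = -1033446)
N/(M(-31)²) = -1033446/((-119)²) = -1033446/14161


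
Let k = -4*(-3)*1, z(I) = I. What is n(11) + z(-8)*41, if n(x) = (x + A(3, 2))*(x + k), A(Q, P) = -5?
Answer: -190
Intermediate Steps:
k = 12 (k = 12*1 = 12)
n(x) = (-5 + x)*(12 + x) (n(x) = (x - 5)*(x + 12) = (-5 + x)*(12 + x))
n(11) + z(-8)*41 = (-60 + 11**2 + 7*11) - 8*41 = (-60 + 121 + 77) - 328 = 138 - 328 = -190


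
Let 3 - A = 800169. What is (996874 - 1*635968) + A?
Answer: -439260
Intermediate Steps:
A = -800166 (A = 3 - 1*800169 = 3 - 800169 = -800166)
(996874 - 1*635968) + A = (996874 - 1*635968) - 800166 = (996874 - 635968) - 800166 = 360906 - 800166 = -439260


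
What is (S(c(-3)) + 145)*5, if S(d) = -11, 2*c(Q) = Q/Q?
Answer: 670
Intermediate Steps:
c(Q) = ½ (c(Q) = (Q/Q)/2 = (½)*1 = ½)
(S(c(-3)) + 145)*5 = (-11 + 145)*5 = 134*5 = 670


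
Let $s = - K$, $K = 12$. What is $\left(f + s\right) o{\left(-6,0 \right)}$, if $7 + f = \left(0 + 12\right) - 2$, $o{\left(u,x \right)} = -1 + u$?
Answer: $63$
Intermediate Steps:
$s = -12$ ($s = \left(-1\right) 12 = -12$)
$f = 3$ ($f = -7 + \left(\left(0 + 12\right) - 2\right) = -7 + \left(12 - 2\right) = -7 + 10 = 3$)
$\left(f + s\right) o{\left(-6,0 \right)} = \left(3 - 12\right) \left(-1 - 6\right) = \left(-9\right) \left(-7\right) = 63$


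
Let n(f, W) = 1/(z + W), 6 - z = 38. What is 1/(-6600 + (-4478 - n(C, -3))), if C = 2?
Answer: -35/387729 ≈ -9.0269e-5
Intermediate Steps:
z = -32 (z = 6 - 1*38 = 6 - 38 = -32)
n(f, W) = 1/(-32 + W)
1/(-6600 + (-4478 - n(C, -3))) = 1/(-6600 + (-4478 - 1/(-32 - 3))) = 1/(-6600 + (-4478 - 1/(-35))) = 1/(-6600 + (-4478 - 1*(-1/35))) = 1/(-6600 + (-4478 + 1/35)) = 1/(-6600 - 156729/35) = 1/(-387729/35) = -35/387729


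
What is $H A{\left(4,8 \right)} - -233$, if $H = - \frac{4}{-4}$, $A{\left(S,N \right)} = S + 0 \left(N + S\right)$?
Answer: $237$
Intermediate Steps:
$A{\left(S,N \right)} = S$ ($A{\left(S,N \right)} = S + 0 = S$)
$H = 1$ ($H = \left(-4\right) \left(- \frac{1}{4}\right) = 1$)
$H A{\left(4,8 \right)} - -233 = 1 \cdot 4 - -233 = 4 + 233 = 237$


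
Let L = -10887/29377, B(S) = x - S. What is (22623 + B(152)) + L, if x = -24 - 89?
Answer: 656800079/29377 ≈ 22358.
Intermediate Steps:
x = -113
B(S) = -113 - S
L = -10887/29377 (L = -10887*1/29377 = -10887/29377 ≈ -0.37060)
(22623 + B(152)) + L = (22623 + (-113 - 1*152)) - 10887/29377 = (22623 + (-113 - 152)) - 10887/29377 = (22623 - 265) - 10887/29377 = 22358 - 10887/29377 = 656800079/29377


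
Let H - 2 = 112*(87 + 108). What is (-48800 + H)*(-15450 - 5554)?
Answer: 566225832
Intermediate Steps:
H = 21842 (H = 2 + 112*(87 + 108) = 2 + 112*195 = 2 + 21840 = 21842)
(-48800 + H)*(-15450 - 5554) = (-48800 + 21842)*(-15450 - 5554) = -26958*(-21004) = 566225832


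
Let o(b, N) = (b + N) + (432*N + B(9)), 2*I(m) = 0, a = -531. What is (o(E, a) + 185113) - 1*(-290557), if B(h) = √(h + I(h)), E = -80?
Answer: 245670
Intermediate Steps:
I(m) = 0 (I(m) = (½)*0 = 0)
B(h) = √h (B(h) = √(h + 0) = √h)
o(b, N) = 3 + b + 433*N (o(b, N) = (b + N) + (432*N + √9) = (N + b) + (432*N + 3) = (N + b) + (3 + 432*N) = 3 + b + 433*N)
(o(E, a) + 185113) - 1*(-290557) = ((3 - 80 + 433*(-531)) + 185113) - 1*(-290557) = ((3 - 80 - 229923) + 185113) + 290557 = (-230000 + 185113) + 290557 = -44887 + 290557 = 245670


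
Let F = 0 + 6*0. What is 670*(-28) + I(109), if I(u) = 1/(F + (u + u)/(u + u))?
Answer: -18759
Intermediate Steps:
F = 0 (F = 0 + 0 = 0)
I(u) = 1 (I(u) = 1/(0 + (u + u)/(u + u)) = 1/(0 + (2*u)/((2*u))) = 1/(0 + (2*u)*(1/(2*u))) = 1/(0 + 1) = 1/1 = 1)
670*(-28) + I(109) = 670*(-28) + 1 = -18760 + 1 = -18759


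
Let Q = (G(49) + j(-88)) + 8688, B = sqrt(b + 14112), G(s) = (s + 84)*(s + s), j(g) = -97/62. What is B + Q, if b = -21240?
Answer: 1346667/62 + 18*I*sqrt(22) ≈ 21720.0 + 84.427*I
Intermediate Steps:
j(g) = -97/62 (j(g) = -97*1/62 = -97/62)
G(s) = 2*s*(84 + s) (G(s) = (84 + s)*(2*s) = 2*s*(84 + s))
B = 18*I*sqrt(22) (B = sqrt(-21240 + 14112) = sqrt(-7128) = 18*I*sqrt(22) ≈ 84.427*I)
Q = 1346667/62 (Q = (2*49*(84 + 49) - 97/62) + 8688 = (2*49*133 - 97/62) + 8688 = (13034 - 97/62) + 8688 = 808011/62 + 8688 = 1346667/62 ≈ 21720.)
B + Q = 18*I*sqrt(22) + 1346667/62 = 1346667/62 + 18*I*sqrt(22)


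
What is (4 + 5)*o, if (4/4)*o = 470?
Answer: 4230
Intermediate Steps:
o = 470
(4 + 5)*o = (4 + 5)*470 = 9*470 = 4230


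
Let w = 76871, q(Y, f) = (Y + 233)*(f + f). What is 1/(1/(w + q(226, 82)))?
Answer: 152147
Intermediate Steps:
q(Y, f) = 2*f*(233 + Y) (q(Y, f) = (233 + Y)*(2*f) = 2*f*(233 + Y))
1/(1/(w + q(226, 82))) = 1/(1/(76871 + 2*82*(233 + 226))) = 1/(1/(76871 + 2*82*459)) = 1/(1/(76871 + 75276)) = 1/(1/152147) = 152147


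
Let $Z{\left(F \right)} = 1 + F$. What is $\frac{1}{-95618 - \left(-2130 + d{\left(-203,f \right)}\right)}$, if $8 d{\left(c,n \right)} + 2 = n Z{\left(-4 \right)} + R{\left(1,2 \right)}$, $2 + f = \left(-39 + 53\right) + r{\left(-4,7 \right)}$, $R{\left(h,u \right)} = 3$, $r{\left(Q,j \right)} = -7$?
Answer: $- \frac{4}{373945} \approx -1.0697 \cdot 10^{-5}$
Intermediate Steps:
$f = 5$ ($f = -2 + \left(\left(-39 + 53\right) - 7\right) = -2 + \left(14 - 7\right) = -2 + 7 = 5$)
$d{\left(c,n \right)} = \frac{1}{8} - \frac{3 n}{8}$ ($d{\left(c,n \right)} = - \frac{1}{4} + \frac{n \left(1 - 4\right) + 3}{8} = - \frac{1}{4} + \frac{n \left(-3\right) + 3}{8} = - \frac{1}{4} + \frac{- 3 n + 3}{8} = - \frac{1}{4} + \frac{3 - 3 n}{8} = - \frac{1}{4} - \left(- \frac{3}{8} + \frac{3 n}{8}\right) = \frac{1}{8} - \frac{3 n}{8}$)
$\frac{1}{-95618 - \left(-2130 + d{\left(-203,f \right)}\right)} = \frac{1}{-95618 + \left(2130 - \left(\frac{1}{8} - \frac{15}{8}\right)\right)} = \frac{1}{-95618 + \left(2130 - - \frac{7}{4}\right)} = \frac{1}{-95618 + \left(2130 + \frac{7}{4}\right)} = \frac{1}{-95618 + \frac{8527}{4}} = \frac{1}{- \frac{373945}{4}} = - \frac{4}{373945}$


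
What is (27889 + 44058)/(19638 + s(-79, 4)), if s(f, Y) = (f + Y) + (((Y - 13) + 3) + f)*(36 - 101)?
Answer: 71947/25088 ≈ 2.8678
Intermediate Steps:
s(f, Y) = 650 - 64*Y - 64*f (s(f, Y) = (Y + f) + (((-13 + Y) + 3) + f)*(-65) = (Y + f) + ((-10 + Y) + f)*(-65) = (Y + f) + (-10 + Y + f)*(-65) = (Y + f) + (650 - 65*Y - 65*f) = 650 - 64*Y - 64*f)
(27889 + 44058)/(19638 + s(-79, 4)) = (27889 + 44058)/(19638 + (650 - 64*4 - 64*(-79))) = 71947/(19638 + (650 - 256 + 5056)) = 71947/(19638 + 5450) = 71947/25088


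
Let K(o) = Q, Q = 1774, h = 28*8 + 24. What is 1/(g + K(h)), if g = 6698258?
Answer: 1/6700032 ≈ 1.4925e-7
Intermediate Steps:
h = 248 (h = 224 + 24 = 248)
K(o) = 1774
1/(g + K(h)) = 1/(6698258 + 1774) = 1/6700032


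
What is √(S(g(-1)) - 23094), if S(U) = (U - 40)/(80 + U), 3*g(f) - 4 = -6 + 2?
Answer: I*√92378/2 ≈ 151.97*I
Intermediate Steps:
g(f) = 0 (g(f) = 4/3 + (-6 + 2)/3 = 4/3 + (⅓)*(-4) = 4/3 - 4/3 = 0)
S(U) = (-40 + U)/(80 + U)
√(S(g(-1)) - 23094) = √((-40 + 0)/(80 + 0) - 23094) = √(-40/80 - 23094) = √((1/80)*(-40) - 23094) = √(-½ - 23094) = √(-46189/2) = I*√92378/2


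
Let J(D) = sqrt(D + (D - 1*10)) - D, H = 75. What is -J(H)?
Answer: 75 - 2*sqrt(35) ≈ 63.168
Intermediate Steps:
J(D) = sqrt(-10 + 2*D) - D (J(D) = sqrt(D + (D - 10)) - D = sqrt(D + (-10 + D)) - D = sqrt(-10 + 2*D) - D)
-J(H) = -(sqrt(-10 + 2*75) - 1*75) = -(sqrt(-10 + 150) - 75) = -(sqrt(140) - 75) = -(2*sqrt(35) - 75) = -(-75 + 2*sqrt(35)) = 75 - 2*sqrt(35)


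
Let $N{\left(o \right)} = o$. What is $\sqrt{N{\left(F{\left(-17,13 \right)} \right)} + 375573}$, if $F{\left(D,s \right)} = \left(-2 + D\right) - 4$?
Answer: $5 \sqrt{15022} \approx 612.82$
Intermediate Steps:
$F{\left(D,s \right)} = -6 + D$
$\sqrt{N{\left(F{\left(-17,13 \right)} \right)} + 375573} = \sqrt{\left(-6 - 17\right) + 375573} = \sqrt{-23 + 375573} = \sqrt{375550} = 5 \sqrt{15022}$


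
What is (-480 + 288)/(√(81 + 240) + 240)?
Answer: -15360/19093 + 64*√321/19093 ≈ -0.74443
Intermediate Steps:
(-480 + 288)/(√(81 + 240) + 240) = -192/(√321 + 240) = -192/(240 + √321)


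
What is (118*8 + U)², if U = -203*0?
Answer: 891136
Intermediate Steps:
U = 0
(118*8 + U)² = (118*8 + 0)² = (944 + 0)² = 944² = 891136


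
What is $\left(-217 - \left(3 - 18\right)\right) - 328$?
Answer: $-530$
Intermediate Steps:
$\left(-217 - \left(3 - 18\right)\right) - 328 = \left(-217 - -15\right) - 328 = \left(-217 + 15\right) - 328 = -202 - 328 = -530$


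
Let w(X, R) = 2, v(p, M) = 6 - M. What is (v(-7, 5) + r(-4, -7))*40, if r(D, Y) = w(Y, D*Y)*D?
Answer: -280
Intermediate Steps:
r(D, Y) = 2*D
(v(-7, 5) + r(-4, -7))*40 = ((6 - 1*5) + 2*(-4))*40 = ((6 - 5) - 8)*40 = (1 - 8)*40 = -7*40 = -280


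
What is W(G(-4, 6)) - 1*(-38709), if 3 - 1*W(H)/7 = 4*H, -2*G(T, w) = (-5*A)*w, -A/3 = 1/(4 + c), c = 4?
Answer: 77775/2 ≈ 38888.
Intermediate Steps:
A = -3/8 (A = -3/(4 + 4) = -3/8 ≈ -0.37500)
G(T, w) = -15*w/16 (G(T, w) = -(-5*(-3/8))*w/2 = -15*w/16)
W(H) = 21 - 28*H
W(G(-4, 6)) - 1*(-38709) = (21 - (-105)*6/4) - 1*(-38709) = (21 - 28*(-45/8)) + 38709 = (21 + 315/2) + 38709 = 357/2 + 38709 = 77775/2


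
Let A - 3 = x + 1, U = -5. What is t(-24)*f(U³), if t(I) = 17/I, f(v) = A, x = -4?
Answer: 0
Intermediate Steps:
A = 0 (A = 3 + (-4 + 1) = 3 - 3 = 0)
f(v) = 0
t(-24)*f(U³) = (17/(-24))*0 = (17*(-1/24))*0 = -17/24*0 = 0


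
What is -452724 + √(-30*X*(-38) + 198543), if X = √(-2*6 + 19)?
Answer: -452724 + √(198543 + 1140*√7) ≈ -4.5228e+5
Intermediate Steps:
X = √7 (X = √(-12 + 19) = √7 ≈ 2.6458)
-452724 + √(-30*X*(-38) + 198543) = -452724 + √(-30*√7*(-38) + 198543) = -452724 + √(1140*√7 + 198543) = -452724 + √(198543 + 1140*√7)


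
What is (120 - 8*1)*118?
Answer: 13216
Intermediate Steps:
(120 - 8*1)*118 = (120 - 8)*118 = 112*118 = 13216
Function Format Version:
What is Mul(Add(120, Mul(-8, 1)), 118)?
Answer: 13216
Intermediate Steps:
Mul(Add(120, Mul(-8, 1)), 118) = Mul(Add(120, -8), 118) = Mul(112, 118) = 13216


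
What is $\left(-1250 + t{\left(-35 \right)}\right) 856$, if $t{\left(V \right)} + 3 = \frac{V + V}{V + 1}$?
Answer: $- \frac{18203696}{17} \approx -1.0708 \cdot 10^{6}$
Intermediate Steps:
$t{\left(V \right)} = -3 + \frac{2 V}{1 + V}$ ($t{\left(V \right)} = -3 + \frac{V + V}{V + 1} = -3 + \frac{2 V}{1 + V}$)
$\left(-1250 + t{\left(-35 \right)}\right) 856 = \left(-1250 + \frac{-3 - -35}{1 - 35}\right) 856 = \left(-1250 + \frac{-3 + 35}{-34}\right) 856 = \left(-1250 - \frac{16}{17}\right) 856 = \left(- \frac{21266}{17}\right) 856 = - \frac{18203696}{17}$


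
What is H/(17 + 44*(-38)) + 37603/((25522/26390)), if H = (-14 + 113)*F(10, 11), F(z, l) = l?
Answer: 117307153778/3017065 ≈ 38881.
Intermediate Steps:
H = 1089 (H = (-14 + 113)*11 = 99*11 = 1089)
H/(17 + 44*(-38)) + 37603/((25522/26390)) = 1089/(17 + 44*(-38)) + 37603/((25522/26390)) = 1089/(17 - 1672) + 37603/((25522*(1/26390))) = 1089/(-1655) + 37603/(1823/1885) = 1089*(-1/1655) + 37603*(1885/1823) = -1089/1655 + 70881655/1823 = 117307153778/3017065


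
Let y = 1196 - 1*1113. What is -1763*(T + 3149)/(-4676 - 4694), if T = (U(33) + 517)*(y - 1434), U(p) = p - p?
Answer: -612922817/4685 ≈ -1.3083e+5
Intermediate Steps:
U(p) = 0
y = 83 (y = 1196 - 1113 = 83)
T = -698467 (T = (0 + 517)*(83 - 1434) = 517*(-1351) = -698467)
-1763*(T + 3149)/(-4676 - 4694) = -1763*(-698467 + 3149)/(-4676 - 4694) = -1763/((-9370/(-695318))) = -1763/((-9370*(-1/695318))) = -1763/4685/347659 = -1763*347659/4685 = -612922817/4685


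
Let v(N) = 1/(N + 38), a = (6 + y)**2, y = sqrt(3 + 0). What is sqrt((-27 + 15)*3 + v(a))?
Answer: I*sqrt(2771 + 432*sqrt(3))/sqrt(77 + 12*sqrt(3)) ≈ 5.9991*I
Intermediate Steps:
y = sqrt(3) ≈ 1.7320
a = (6 + sqrt(3))**2 ≈ 59.785
v(N) = 1/(38 + N)
sqrt((-27 + 15)*3 + v(a)) = sqrt((-27 + 15)*3 + 1/(38 + (6 + sqrt(3))**2)) = sqrt(-12*3 + 1/(38 + (6 + sqrt(3))**2)) = sqrt(-36 + 1/(38 + (6 + sqrt(3))**2))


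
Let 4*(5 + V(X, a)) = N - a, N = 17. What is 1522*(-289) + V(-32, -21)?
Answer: -879707/2 ≈ -4.3985e+5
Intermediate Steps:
V(X, a) = -3/4 - a/4 (V(X, a) = -5 + (17 - a)/4 = -5 + (17/4 - a/4) = -3/4 - a/4)
1522*(-289) + V(-32, -21) = 1522*(-289) + (-3/4 - 1/4*(-21)) = -439858 + (-3/4 + 21/4) = -439858 + 9/2 = -879707/2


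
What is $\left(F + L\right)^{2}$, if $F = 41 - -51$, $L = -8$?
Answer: $7056$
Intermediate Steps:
$F = 92$ ($F = 41 + 51 = 92$)
$\left(F + L\right)^{2} = \left(92 - 8\right)^{2} = 84^{2} = 7056$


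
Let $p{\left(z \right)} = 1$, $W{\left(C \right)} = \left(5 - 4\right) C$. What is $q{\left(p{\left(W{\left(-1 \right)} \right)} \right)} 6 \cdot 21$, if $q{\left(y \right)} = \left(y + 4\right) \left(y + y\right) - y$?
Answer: $1134$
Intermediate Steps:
$W{\left(C \right)} = C$ ($W{\left(C \right)} = 1 C = C$)
$q{\left(y \right)} = - y + 2 y \left(4 + y\right)$ ($q{\left(y \right)} = \left(4 + y\right) 2 y - y = 2 y \left(4 + y\right) - y = - y + 2 y \left(4 + y\right)$)
$q{\left(p{\left(W{\left(-1 \right)} \right)} \right)} 6 \cdot 21 = 1 \left(7 + 2 \cdot 1\right) 6 \cdot 21 = 1 \left(7 + 2\right) 6 \cdot 21 = 1 \cdot 9 \cdot 6 \cdot 21 = 9 \cdot 6 \cdot 21 = 54 \cdot 21 = 1134$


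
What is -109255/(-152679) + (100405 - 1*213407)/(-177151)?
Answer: 36607664863/27047237529 ≈ 1.3535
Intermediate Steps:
-109255/(-152679) + (100405 - 1*213407)/(-177151) = -109255*(-1/152679) + (100405 - 213407)*(-1/177151) = 109255/152679 - 113002*(-1/177151) = 109255/152679 + 113002/177151 = 36607664863/27047237529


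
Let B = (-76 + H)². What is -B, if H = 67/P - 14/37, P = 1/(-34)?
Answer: -7588500544/1369 ≈ -5.5431e+6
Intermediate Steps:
P = -1/34 ≈ -0.029412
H = -84300/37 (H = 67/(-1/34) - 14/37 = 67*(-34) - 14*1/37 = -2278 - 14/37 = -84300/37 ≈ -2278.4)
B = 7588500544/1369 (B = (-76 - 84300/37)² = (-87112/37)² = 7588500544/1369 ≈ 5.5431e+6)
-B = -1*7588500544/1369 = -7588500544/1369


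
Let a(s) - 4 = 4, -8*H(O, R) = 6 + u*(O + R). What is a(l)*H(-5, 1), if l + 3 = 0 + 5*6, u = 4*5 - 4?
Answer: 58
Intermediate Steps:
u = 16 (u = 20 - 4 = 16)
l = 27 (l = -3 + (0 + 5*6) = -3 + (0 + 30) = -3 + 30 = 27)
H(O, R) = -3/4 - 2*O - 2*R (H(O, R) = -(6 + 16*(O + R))/8 = -(6 + (16*O + 16*R))/8 = -(6 + 16*O + 16*R)/8 = -3/4 - 2*O - 2*R)
a(s) = 8 (a(s) = 4 + 4 = 8)
a(l)*H(-5, 1) = 8*(-3/4 - 2*(-5) - 2*1) = 8*(-3/4 + 10 - 2) = 8*(29/4) = 58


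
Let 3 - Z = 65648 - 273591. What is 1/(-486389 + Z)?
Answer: -1/278443 ≈ -3.5914e-6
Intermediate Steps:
Z = 207946 (Z = 3 - (65648 - 273591) = 3 - 1*(-207943) = 3 + 207943 = 207946)
1/(-486389 + Z) = 1/(-486389 + 207946) = 1/(-278443) = -1/278443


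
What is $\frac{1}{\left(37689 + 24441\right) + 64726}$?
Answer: $\frac{1}{126856} \approx 7.8829 \cdot 10^{-6}$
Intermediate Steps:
$\frac{1}{\left(37689 + 24441\right) + 64726} = \frac{1}{62130 + 64726} = \frac{1}{126856}$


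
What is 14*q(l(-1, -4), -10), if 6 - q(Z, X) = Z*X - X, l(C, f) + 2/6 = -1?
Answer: -728/3 ≈ -242.67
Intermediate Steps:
l(C, f) = -4/3 (l(C, f) = -⅓ - 1 = -4/3)
q(Z, X) = 6 + X - X*Z (q(Z, X) = 6 - (Z*X - X) = 6 - (X*Z - X) = 6 - (-X + X*Z) = 6 + (X - X*Z) = 6 + X - X*Z)
14*q(l(-1, -4), -10) = 14*(6 - 10 - 1*(-10)*(-4/3)) = 14*(6 - 10 - 40/3) = 14*(-52/3) = -728/3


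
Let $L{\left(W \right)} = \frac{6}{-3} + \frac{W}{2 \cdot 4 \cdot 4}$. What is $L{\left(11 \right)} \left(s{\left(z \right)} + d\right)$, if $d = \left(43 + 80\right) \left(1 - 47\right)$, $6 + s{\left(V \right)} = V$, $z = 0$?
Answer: $9381$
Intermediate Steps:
$s{\left(V \right)} = -6 + V$
$L{\left(W \right)} = -2 + \frac{W}{32}$ ($L{\left(W \right)} = 6 \left(- \frac{1}{3}\right) + \frac{W}{8 \cdot 4} = -2 + \frac{W}{32}$)
$d = -5658$ ($d = 123 \left(-46\right) = -5658$)
$L{\left(11 \right)} \left(s{\left(z \right)} + d\right) = \left(-2 + \frac{1}{32} \cdot 11\right) \left(\left(-6 + 0\right) - 5658\right) = \left(-2 + \frac{11}{32}\right) \left(-6 - 5658\right) = \left(- \frac{53}{32}\right) \left(-5664\right) = 9381$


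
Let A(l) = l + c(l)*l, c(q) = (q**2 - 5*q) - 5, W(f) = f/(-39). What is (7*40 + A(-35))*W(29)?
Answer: 1408820/39 ≈ 36124.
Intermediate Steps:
W(f) = -f/39 (W(f) = f*(-1/39) = -f/39)
c(q) = -5 + q**2 - 5*q
A(l) = l + l*(-5 + l**2 - 5*l) (A(l) = l + (-5 + l**2 - 5*l)*l = l + l*(-5 + l**2 - 5*l))
(7*40 + A(-35))*W(29) = (7*40 - 35*(-4 + (-35)**2 - 5*(-35)))*(-1/39*29) = (280 - 35*(-4 + 1225 + 175))*(-29/39) = (280 - 35*1396)*(-29/39) = (280 - 48860)*(-29/39) = -48580*(-29/39) = 1408820/39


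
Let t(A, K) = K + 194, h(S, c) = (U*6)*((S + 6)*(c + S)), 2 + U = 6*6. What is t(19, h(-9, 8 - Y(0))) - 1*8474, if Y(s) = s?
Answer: -7668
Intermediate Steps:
U = 34 (U = -2 + 6*6 = -2 + 36 = 34)
h(S, c) = 204*(6 + S)*(S + c) (h(S, c) = (34*6)*((S + 6)*(c + S)) = 204*((6 + S)*(S + c)) = 204*(6 + S)*(S + c))
t(A, K) = 194 + K
t(19, h(-9, 8 - Y(0))) - 1*8474 = (194 + (204*(-9)**2 + 1224*(-9) + 1224*(8 - 1*0) + 204*(-9)*(8 - 1*0))) - 1*8474 = (194 + (204*81 - 11016 + 1224*(8 + 0) + 204*(-9)*(8 + 0))) - 8474 = (194 + (16524 - 11016 + 1224*8 + 204*(-9)*8)) - 8474 = (194 + (16524 - 11016 + 9792 - 14688)) - 8474 = (194 + 612) - 8474 = 806 - 8474 = -7668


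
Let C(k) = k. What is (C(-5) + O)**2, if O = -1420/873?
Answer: 33466225/762129 ≈ 43.911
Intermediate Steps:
O = -1420/873 (O = -1420*1/873 = -1420/873 ≈ -1.6266)
(C(-5) + O)**2 = (-5 - 1420/873)**2 = (-5785/873)**2 = 33466225/762129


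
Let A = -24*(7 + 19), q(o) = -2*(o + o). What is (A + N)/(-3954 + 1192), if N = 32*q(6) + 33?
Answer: 1359/2762 ≈ 0.49203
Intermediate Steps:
q(o) = -4*o
N = -735 (N = 32*(-4*6) + 33 = 32*(-24) + 33 = -768 + 33 = -735)
A = -624 (A = -24*26 = -624)
(A + N)/(-3954 + 1192) = (-624 - 735)/(-3954 + 1192) = -1359/(-2762) = -1359*(-1/2762) = 1359/2762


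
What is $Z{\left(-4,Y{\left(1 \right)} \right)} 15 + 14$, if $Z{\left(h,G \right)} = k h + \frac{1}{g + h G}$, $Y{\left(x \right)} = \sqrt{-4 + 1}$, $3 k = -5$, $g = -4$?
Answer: $\frac{1809}{16} + \frac{15 i \sqrt{3}}{16} \approx 113.06 + 1.6238 i$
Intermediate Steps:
$k = - \frac{5}{3}$ ($k = \frac{1}{3} \left(-5\right) = - \frac{5}{3} \approx -1.6667$)
$Y{\left(x \right)} = i \sqrt{3}$ ($Y{\left(x \right)} = \sqrt{-3} = i \sqrt{3}$)
$Z{\left(h,G \right)} = \frac{1}{-4 + G h} - \frac{5 h}{3}$ ($Z{\left(h,G \right)} = - \frac{5 h}{3} + \frac{1}{-4 + h G} = - \frac{5 h}{3} + \frac{1}{-4 + G h} = \frac{1}{-4 + G h} - \frac{5 h}{3}$)
$Z{\left(-4,Y{\left(1 \right)} \right)} 15 + 14 = \frac{3 + 20 \left(-4\right) - 5 i \sqrt{3} \left(-4\right)^{2}}{3 \left(-4 + i \sqrt{3} \left(-4\right)\right)} 15 + 14 = \frac{3 - 80 - 5 i \sqrt{3} \cdot 16}{3 \left(-4 - 4 i \sqrt{3}\right)} 15 + 14 = \frac{3 - 80 - 80 i \sqrt{3}}{3 \left(-4 - 4 i \sqrt{3}\right)} 15 + 14 = \frac{-77 - 80 i \sqrt{3}}{3 \left(-4 - 4 i \sqrt{3}\right)} 15 + 14 = \frac{5 \left(-77 - 80 i \sqrt{3}\right)}{-4 - 4 i \sqrt{3}} + 14 = 14 + \frac{5 \left(-77 - 80 i \sqrt{3}\right)}{-4 - 4 i \sqrt{3}}$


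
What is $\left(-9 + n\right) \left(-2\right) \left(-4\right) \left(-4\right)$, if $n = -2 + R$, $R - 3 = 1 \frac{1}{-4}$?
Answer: $264$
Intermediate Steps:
$R = \frac{11}{4}$ ($R = 3 + 1 \frac{1}{-4} = 3 + 1 \left(- \frac{1}{4}\right) = 3 - \frac{1}{4} = \frac{11}{4} \approx 2.75$)
$n = \frac{3}{4}$ ($n = -2 + \frac{11}{4} = \frac{3}{4} \approx 0.75$)
$\left(-9 + n\right) \left(-2\right) \left(-4\right) \left(-4\right) = \left(-9 + \frac{3}{4}\right) \left(-2\right) \left(-4\right) \left(-4\right) = - \frac{33 \cdot 8 \left(-4\right)}{4} = \left(- \frac{33}{4}\right) \left(-32\right) = 264$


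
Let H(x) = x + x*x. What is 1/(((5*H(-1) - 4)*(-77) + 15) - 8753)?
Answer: -1/8430 ≈ -0.00011862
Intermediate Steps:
H(x) = x + x**2
1/(((5*H(-1) - 4)*(-77) + 15) - 8753) = 1/(((5*(-(1 - 1)) - 4)*(-77) + 15) - 8753) = 1/(((5*(-1*0) - 4)*(-77) + 15) - 8753) = 1/(((5*0 - 4)*(-77) + 15) - 8753) = 1/(((0 - 4)*(-77) + 15) - 8753) = 1/((-4*(-77) + 15) - 8753) = 1/((308 + 15) - 8753) = 1/(323 - 8753) = 1/(-8430) = -1/8430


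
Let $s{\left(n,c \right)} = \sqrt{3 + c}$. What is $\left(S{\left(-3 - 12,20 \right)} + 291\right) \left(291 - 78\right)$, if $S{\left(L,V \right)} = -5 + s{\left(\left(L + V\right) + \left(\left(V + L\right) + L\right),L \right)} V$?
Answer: $60918 + 8520 i \sqrt{3} \approx 60918.0 + 14757.0 i$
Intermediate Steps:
$S{\left(L,V \right)} = -5 + V \sqrt{3 + L}$ ($S{\left(L,V \right)} = -5 + \sqrt{3 + L} V = -5 + V \sqrt{3 + L}$)
$\left(S{\left(-3 - 12,20 \right)} + 291\right) \left(291 - 78\right) = \left(\left(-5 + 20 \sqrt{3 - 15}\right) + 291\right) \left(291 - 78\right) = \left(\left(-5 + 20 \sqrt{3 - 15}\right) + 291\right) 213 = \left(\left(-5 + 20 \sqrt{-12}\right) + 291\right) 213 = \left(\left(-5 + 20 \cdot 2 i \sqrt{3}\right) + 291\right) 213 = \left(\left(-5 + 40 i \sqrt{3}\right) + 291\right) 213 = \left(286 + 40 i \sqrt{3}\right) 213 = 60918 + 8520 i \sqrt{3}$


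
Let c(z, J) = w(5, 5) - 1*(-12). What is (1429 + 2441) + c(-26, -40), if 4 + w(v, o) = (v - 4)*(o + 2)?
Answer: 3885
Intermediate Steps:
w(v, o) = -4 + (-4 + v)*(2 + o) (w(v, o) = -4 + (v - 4)*(o + 2) = -4 + (-4 + v)*(2 + o))
c(z, J) = 15 (c(z, J) = (-12 - 4*5 + 2*5 + 5*5) - 1*(-12) = (-12 - 20 + 10 + 25) + 12 = 3 + 12 = 15)
(1429 + 2441) + c(-26, -40) = (1429 + 2441) + 15 = 3870 + 15 = 3885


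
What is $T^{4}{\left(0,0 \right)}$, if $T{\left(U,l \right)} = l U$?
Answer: $0$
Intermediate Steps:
$T{\left(U,l \right)} = U l$
$T^{4}{\left(0,0 \right)} = \left(0 \cdot 0\right)^{4} = 0^{4} = 0$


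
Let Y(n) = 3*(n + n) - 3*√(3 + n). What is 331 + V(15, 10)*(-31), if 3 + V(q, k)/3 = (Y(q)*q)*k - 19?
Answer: -1253123 + 125550*√2 ≈ -1.0756e+6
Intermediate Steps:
Y(n) = -3*√(3 + n) + 6*n (Y(n) = 3*(2*n) - 3*√(3 + n) = 6*n - 3*√(3 + n) = -3*√(3 + n) + 6*n)
V(q, k) = -66 + 3*k*q*(-3*√(3 + q) + 6*q) (V(q, k) = -9 + 3*(((-3*√(3 + q) + 6*q)*q)*k - 19) = -9 + 3*((q*(-3*√(3 + q) + 6*q))*k - 19) = -9 + 3*(k*q*(-3*√(3 + q) + 6*q) - 19) = -9 + 3*(-19 + k*q*(-3*√(3 + q) + 6*q)) = -9 + (-57 + 3*k*q*(-3*√(3 + q) + 6*q)) = -66 + 3*k*q*(-3*√(3 + q) + 6*q))
331 + V(15, 10)*(-31) = 331 + (-66 + 9*10*15*(-√(3 + 15) + 2*15))*(-31) = 331 + (-66 + 9*10*15*(-√18 + 30))*(-31) = 331 + (-66 + 9*10*15*(-3*√2 + 30))*(-31) = 331 + (-66 + 9*10*15*(30 - 3*√2))*(-31) = 331 + (-66 + (40500 - 4050*√2))*(-31) = 331 + (40434 - 4050*√2)*(-31) = 331 + (-1253454 + 125550*√2) = -1253123 + 125550*√2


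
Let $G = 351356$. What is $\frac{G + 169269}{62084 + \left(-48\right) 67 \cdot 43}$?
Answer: $- \frac{520625}{76204} \approx -6.832$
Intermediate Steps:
$\frac{G + 169269}{62084 + \left(-48\right) 67 \cdot 43} = \frac{351356 + 169269}{62084 + \left(-48\right) 67 \cdot 43} = \frac{520625}{62084 - 138288} = \frac{520625}{-76204} = 520625 \left(- \frac{1}{76204}\right) = - \frac{520625}{76204}$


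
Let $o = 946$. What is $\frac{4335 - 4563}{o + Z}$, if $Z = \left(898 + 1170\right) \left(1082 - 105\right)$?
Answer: $- \frac{38}{336897} \approx -0.00011279$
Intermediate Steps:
$Z = 2020436$ ($Z = 2068 \cdot 977 = 2020436$)
$\frac{4335 - 4563}{o + Z} = \frac{4335 - 4563}{946 + 2020436} = - \frac{228}{2021382} = \left(-228\right) \frac{1}{2021382} = - \frac{38}{336897}$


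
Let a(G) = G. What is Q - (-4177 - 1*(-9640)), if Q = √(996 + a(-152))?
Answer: -5463 + 2*√211 ≈ -5433.9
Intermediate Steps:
Q = 2*√211 (Q = √(996 - 152) = √844 = 2*√211 ≈ 29.052)
Q - (-4177 - 1*(-9640)) = 2*√211 - (-4177 - 1*(-9640)) = 2*√211 - (-4177 + 9640) = 2*√211 - 1*5463 = 2*√211 - 5463 = -5463 + 2*√211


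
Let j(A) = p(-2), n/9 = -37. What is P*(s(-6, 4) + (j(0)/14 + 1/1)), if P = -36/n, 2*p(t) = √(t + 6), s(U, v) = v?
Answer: 142/259 ≈ 0.54826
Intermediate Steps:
n = -333 (n = 9*(-37) = -333)
p(t) = √(6 + t)/2 (p(t) = √(t + 6)/2 = √(6 + t)/2)
j(A) = 1 (j(A) = √(6 - 2)/2 = √4/2 = (½)*2 = 1)
P = 4/37 (P = -36/(-333) = -36*(-1/333) = 4/37 ≈ 0.10811)
P*(s(-6, 4) + (j(0)/14 + 1/1)) = 4*(4 + (1/14 + 1/1))/37 = 4*(4 + (1*(1/14) + 1*1))/37 = 4*(4 + (1/14 + 1))/37 = 4*(4 + 15/14)/37 = (4/37)*(71/14) = 142/259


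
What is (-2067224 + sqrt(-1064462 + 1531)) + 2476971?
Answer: 409747 + I*sqrt(1062931) ≈ 4.0975e+5 + 1031.0*I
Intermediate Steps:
(-2067224 + sqrt(-1064462 + 1531)) + 2476971 = (-2067224 + sqrt(-1062931)) + 2476971 = (-2067224 + I*sqrt(1062931)) + 2476971 = 409747 + I*sqrt(1062931)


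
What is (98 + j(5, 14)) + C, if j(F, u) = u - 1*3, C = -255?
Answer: -146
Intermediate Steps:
j(F, u) = -3 + u (j(F, u) = u - 3 = -3 + u)
(98 + j(5, 14)) + C = (98 + (-3 + 14)) - 255 = (98 + 11) - 255 = 109 - 255 = -146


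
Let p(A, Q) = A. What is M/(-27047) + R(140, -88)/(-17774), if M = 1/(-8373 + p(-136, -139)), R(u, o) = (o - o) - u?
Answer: 16110013497/2045280156701 ≈ 0.0078767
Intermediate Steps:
R(u, o) = -u (R(u, o) = 0 - u = -u)
M = -1/8509 (M = 1/(-8373 - 136) = 1/(-8509) = -1/8509 ≈ -0.00011752)
M/(-27047) + R(140, -88)/(-17774) = -1/8509/(-27047) - 1*140/(-17774) = -1/8509*(-1/27047) - 140*(-1/17774) = 1/230142923 + 70/8887 = 16110013497/2045280156701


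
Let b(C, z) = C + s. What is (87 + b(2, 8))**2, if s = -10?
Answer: 6241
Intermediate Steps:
b(C, z) = -10 + C (b(C, z) = C - 10 = -10 + C)
(87 + b(2, 8))**2 = (87 + (-10 + 2))**2 = (87 - 8)**2 = 79**2 = 6241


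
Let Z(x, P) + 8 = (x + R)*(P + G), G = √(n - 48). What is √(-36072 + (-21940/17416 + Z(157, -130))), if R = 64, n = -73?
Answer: √(-1228647531650 + 46085235196*I)/4354 ≈ 4.7737 + 254.63*I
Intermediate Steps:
G = 11*I (G = √(-73 - 48) = √(-121) = 11*I ≈ 11.0*I)
Z(x, P) = -8 + (64 + x)*(P + 11*I) (Z(x, P) = -8 + (x + 64)*(P + 11*I) = -8 + (64 + x)*(P + 11*I))
√(-36072 + (-21940/17416 + Z(157, -130))) = √(-36072 + (-21940/17416 + (-8 + 64*(-130) + 704*I - 130*157 + 11*I*157))) = √(-36072 + (-21940*1/17416 + (-8 - 8320 + 704*I - 20410 + 1727*I))) = √(-36072 + (-5485/4354 + (-28738 + 2431*I))) = √(-36072 + (-125130737/4354 + 2431*I)) = √(-282188225/4354 + 2431*I)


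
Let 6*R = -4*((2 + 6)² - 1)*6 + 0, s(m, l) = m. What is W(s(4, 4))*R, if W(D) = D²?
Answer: -4032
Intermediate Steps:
R = -252 (R = (-4*((2 + 6)² - 1)*6 + 0)/6 = (-4*(8² - 1)*6 + 0)/6 = (-4*(64 - 1)*6 + 0)/6 = (-4*63*6 + 0)/6 = (-252*6 + 0)/6 = (-1512 + 0)/6 = (⅙)*(-1512) = -252)
W(s(4, 4))*R = 4²*(-252) = 16*(-252) = -4032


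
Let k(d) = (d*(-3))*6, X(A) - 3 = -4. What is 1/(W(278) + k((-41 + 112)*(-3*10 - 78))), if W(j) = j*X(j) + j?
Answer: 1/138024 ≈ 7.2451e-6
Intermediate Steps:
X(A) = -1 (X(A) = 3 - 4 = -1)
W(j) = 0 (W(j) = j*(-1) + j = -j + j = 0)
k(d) = -18*d (k(d) = -3*d*6 = -18*d)
1/(W(278) + k((-41 + 112)*(-3*10 - 78))) = 1/(0 - 18*(-41 + 112)*(-3*10 - 78)) = 1/(0 - 1278*(-30 - 78)) = 1/(0 - 1278*(-108)) = 1/(0 - 18*(-7668)) = 1/(0 + 138024) = 1/138024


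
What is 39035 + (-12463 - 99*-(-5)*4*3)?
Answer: 20632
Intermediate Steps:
39035 + (-12463 - 99*-(-5)*4*3) = 39035 + (-12463 - 99*-5*(-4)*3) = 39035 + (-12463 - 99*20*3) = 39035 + (-12463 - 99*60) = 39035 + (-12463 - 1*5940) = 39035 + (-12463 - 5940) = 39035 - 18403 = 20632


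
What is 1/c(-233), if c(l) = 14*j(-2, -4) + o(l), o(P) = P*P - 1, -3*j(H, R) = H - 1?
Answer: 1/54302 ≈ 1.8416e-5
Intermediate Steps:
j(H, R) = ⅓ - H/3 (j(H, R) = -(H - 1)/3 = -(-1 + H)/3 = ⅓ - H/3)
o(P) = -1 + P² (o(P) = P² - 1 = -1 + P²)
c(l) = 13 + l² (c(l) = 14*(⅓ - ⅓*(-2)) + (-1 + l²) = 14*(⅓ + ⅔) + (-1 + l²) = 14*1 + (-1 + l²) = 14 + (-1 + l²) = 13 + l²)
1/c(-233) = 1/(13 + (-233)²) = 1/(13 + 54289) = 1/54302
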